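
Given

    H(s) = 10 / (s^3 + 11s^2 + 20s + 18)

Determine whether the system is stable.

The denominator s^3 + 11s^2 + 20s + 18 factors as (s + 9)(s^2 + 2s + 2), giving poles at s = -9, -1 ± j.
Since all poles lie strictly in the left half-plane, the system is stable.

stable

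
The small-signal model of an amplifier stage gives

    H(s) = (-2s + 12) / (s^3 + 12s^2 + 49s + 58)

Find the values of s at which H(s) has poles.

s = -5 + 2j, -5 - 2j, -2

The poles are the roots of the denominator s^3 + 12s^2 + 49s + 58 = 0.
Trying s = -2: the polynomial evaluates to 0, so (s + 2) is a factor.
Dividing out leaves s^2 + 10s + 29 = 0.
The quadratic formula then gives s = -5 ± 2j.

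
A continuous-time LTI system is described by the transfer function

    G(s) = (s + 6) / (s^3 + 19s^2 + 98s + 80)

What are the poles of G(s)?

The poles are the roots of the denominator s^3 + 19s^2 + 98s + 80 = 0.
Trying s = -8: the polynomial evaluates to 0, so (s + 8) is a factor.
Dividing out leaves s^2 + 11s + 10 = 0.
Factoring the quadratic: (s + 10)(s + 1) = 0.

s = -8, -10, -1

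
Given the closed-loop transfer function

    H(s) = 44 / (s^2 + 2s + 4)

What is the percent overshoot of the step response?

%OS ≈ 16.3%

Comparing s^2 + 2s + 4 to s^2 + 2ζωₙs + ωₙ²: ωₙ = 2 rad/s and ζ = 2/(2·2) = 0.5.
%OS = 100·exp(−πζ/√(1−ζ²)) = 100·exp(−π·0.5/√(1−0.5²)) ≈ 16.3%.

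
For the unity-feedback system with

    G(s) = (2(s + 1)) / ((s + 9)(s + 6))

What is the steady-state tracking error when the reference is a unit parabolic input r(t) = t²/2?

G(s) has no poles at the origin.
This is a Type 0 system; Ka = lim_{s→0} s^2·G(s) = 0, so the steady-state error for a parabola input is infinite.

e_ss = ∞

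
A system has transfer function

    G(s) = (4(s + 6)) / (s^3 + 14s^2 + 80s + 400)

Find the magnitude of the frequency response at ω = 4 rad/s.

|G(j4)| ≈ 0.09285

Substitute s = j4: numerator = 24 + j16, denominator = 176 + j256.
|G(j4)| = |24 + j16| / |176 + j256| = 28.844 / 310.66 ≈ 0.09285.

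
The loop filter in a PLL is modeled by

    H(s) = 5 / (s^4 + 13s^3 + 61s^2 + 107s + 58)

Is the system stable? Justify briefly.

The denominator s^4 + 13s^3 + 61s^2 + 107s + 58 factors as (s + 1)(s + 2)(s^2 + 10s + 29), giving poles at s = -1, -2, -5 + 2j, -5 - 2j.
Since all poles lie strictly in the left half-plane, the system is stable.

stable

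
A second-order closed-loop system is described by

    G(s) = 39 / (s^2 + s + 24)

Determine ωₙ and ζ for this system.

ωₙ ≈ 4.899 rad/s, ζ ≈ 0.1021

Compare the denominator to the standard form s^2 + 2ζωₙs + ωₙ².
ωₙ² = 24, so ωₙ = √24 ≈ 4.899 rad/s.
2ζωₙ = 1, so ζ = 1/(2·√24) ≈ 0.1021.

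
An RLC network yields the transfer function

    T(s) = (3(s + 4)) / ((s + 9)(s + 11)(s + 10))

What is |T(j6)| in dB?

Substitute s = j6: numerator = 12 + j18, denominator = -90 + j1578.
|T(j6)| = |12 + j18| / |-90 + j1578| = 21.633 / 1580.6 ≈ 0.01369.
In decibels: 20·log₁₀(0.01369) ≈ -37.3 dB.

|T(j6)|_dB ≈ -37.3 dB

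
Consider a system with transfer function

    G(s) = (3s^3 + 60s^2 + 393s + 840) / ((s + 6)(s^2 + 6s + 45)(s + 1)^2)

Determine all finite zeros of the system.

s = -8, -5, -7

Set the numerator to zero: 3s^3 + 60s^2 + 393s + 840 = 0, i.e. 3·(s^3 + 20s^2 + 131s + 280) = 0.
Factoring: (s + 8)(s + 5)(s + 7) = 0.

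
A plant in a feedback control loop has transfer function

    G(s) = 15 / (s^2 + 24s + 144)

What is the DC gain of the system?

Set s = 0: G(0) = (15) / (144) = 5/48.

G(0) = 5/48 ≈ 0.1042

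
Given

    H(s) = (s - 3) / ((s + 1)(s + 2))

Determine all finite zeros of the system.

Set the numerator to zero: s - 3 = 0.
So s = 3.

s = 3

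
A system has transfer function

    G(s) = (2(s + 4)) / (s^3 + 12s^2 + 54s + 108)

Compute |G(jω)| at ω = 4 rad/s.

Substitute s = j4: numerator = 8 + j8, denominator = -84 + j152.
|G(j4)| = |8 + j8| / |-84 + j152| = 11.314 / 173.67 ≈ 0.06515.

|G(j4)| ≈ 0.06515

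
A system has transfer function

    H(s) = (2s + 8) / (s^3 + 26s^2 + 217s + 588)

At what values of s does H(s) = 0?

s = -4

Set the numerator to zero: 2s + 8 = 0, i.e. 2·(s + 4) = 0.
So s = -4.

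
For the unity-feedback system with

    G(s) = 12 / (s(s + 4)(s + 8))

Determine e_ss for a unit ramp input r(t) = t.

G(s) has one pole at the origin.
This is a Type 1 system. Kv = lim_{s→0} s·G(s) = 12/32 = 3/8.
e_ss = 1/Kv = 1/(3/8) = 8/3 ≈ 2.667.

e_ss = 2.667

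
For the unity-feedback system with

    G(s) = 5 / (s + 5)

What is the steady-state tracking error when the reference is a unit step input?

e_ss = 0.5000

G(s) has no poles at the origin.
This is a Type 0 system. Kp = lim_{s→0} G(s) = 5/5 = 1.
e_ss = 1/(1 + Kp) = 1/(1 + 1) = 1/2 ≈ 0.5000.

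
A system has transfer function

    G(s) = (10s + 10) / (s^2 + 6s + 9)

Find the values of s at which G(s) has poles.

The poles are the roots of the denominator s^2 + 6s + 9 = 0.
Factoring: (s + 3)^2 = 0, so s = -3 and s = -3.

s = -3, -3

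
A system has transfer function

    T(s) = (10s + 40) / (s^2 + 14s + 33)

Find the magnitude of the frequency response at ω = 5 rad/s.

Substitute s = j5: numerator = 40 + j50, denominator = 8 + j70.
|T(j5)| = |40 + j50| / |8 + j70| = 64.031 / 70.456 ≈ 0.9088.

|T(j5)| ≈ 0.9088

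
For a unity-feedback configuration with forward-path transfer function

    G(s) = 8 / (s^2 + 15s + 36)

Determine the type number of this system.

Type 0

The denominator has no factor of s at the origin — no free integrator — so this is a Type 0 system.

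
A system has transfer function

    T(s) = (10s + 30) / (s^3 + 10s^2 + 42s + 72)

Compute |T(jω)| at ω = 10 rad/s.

|T(j10)| ≈ 0.09540

Substitute s = j10: numerator = 30 + j100, denominator = -928 - j580.
|T(j10)| = |30 + j100| / |-928 - j580| = 104.40 / 1094.3 ≈ 0.09540.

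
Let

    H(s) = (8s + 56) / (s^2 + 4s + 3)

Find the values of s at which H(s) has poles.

The poles are the roots of the denominator s^2 + 4s + 3 = 0.
Factoring: (s + 3)(s + 1) = 0, so s = -3 and s = -1.

s = -3, -1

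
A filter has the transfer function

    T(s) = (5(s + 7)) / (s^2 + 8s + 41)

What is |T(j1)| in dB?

Substitute s = j1: numerator = 35 + j5, denominator = 40 + j8.
|T(j1)| = |35 + j5| / |40 + j8| = 35.355 / 40.792 ≈ 0.8667.
In decibels: 20·log₁₀(0.8667) ≈ -1.24 dB.

|T(j1)|_dB ≈ -1.24 dB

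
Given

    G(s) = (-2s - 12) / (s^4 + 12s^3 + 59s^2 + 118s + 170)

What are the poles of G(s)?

The poles are the roots of the denominator s^4 + 12s^3 + 59s^2 + 118s + 170 = 0.
No real roots exist; factor into two real quadratics: (s^2 + 10s + 34)(s^2 + 2s + 5) = 0.
Each quadratic gives a conjugate pair via the quadratic formula.

s = -5 + 3j, -5 - 3j, -1 + 2j, -1 - 2j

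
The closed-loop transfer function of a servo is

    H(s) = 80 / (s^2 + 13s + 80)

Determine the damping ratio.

Compare the denominator to the standard form s^2 + 2ζωₙs + ωₙ².
ωₙ² = 80, so ωₙ = √80 ≈ 8.944 rad/s.
2ζωₙ = 13, so ζ = 13/(2·√80) ≈ 0.7267.

ζ ≈ 0.7267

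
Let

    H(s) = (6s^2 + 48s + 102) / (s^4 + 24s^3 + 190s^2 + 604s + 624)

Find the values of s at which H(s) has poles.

The poles are the roots of the denominator s^4 + 24s^3 + 190s^2 + 604s + 624 = 0.
Trying s = -12: the polynomial evaluates to 0, so (s + 12) is a factor.
Dividing out leaves s^3 + 12s^2 + 46s + 52 = 0.
This factors further as (s^2 + 10s + 26)(s + 2) = 0.

s = -5 ± j, -12, -2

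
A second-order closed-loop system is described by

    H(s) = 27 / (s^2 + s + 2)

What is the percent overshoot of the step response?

%OS ≈ 30.5%

Comparing s^2 + s + 2 to s^2 + 2ζωₙs + ωₙ²: ωₙ = √2 ≈ 1.414 rad/s and ζ = 1/(2·√2) ≈ 0.3536.
%OS = 100·exp(−πζ/√(1−ζ²)) = 100·exp(−π·0.3536/√(1−0.3536²)) ≈ 30.5%.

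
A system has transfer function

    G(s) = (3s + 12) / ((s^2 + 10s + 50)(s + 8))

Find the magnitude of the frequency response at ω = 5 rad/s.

|G(j5)| ≈ 0.03642

Substitute s = j5: numerator = 12 + j15, denominator = -50 + j525.
|G(j5)| = |12 + j15| / |-50 + j525| = 19.209 / 527.38 ≈ 0.03642.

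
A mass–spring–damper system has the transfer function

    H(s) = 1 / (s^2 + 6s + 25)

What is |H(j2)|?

Substitute s = j2: numerator = 1, denominator = 21 + j12.
|H(j2)| = |1| / |21 + j12| = 1 / 24.187 ≈ 0.04134.

|H(j2)| ≈ 0.04134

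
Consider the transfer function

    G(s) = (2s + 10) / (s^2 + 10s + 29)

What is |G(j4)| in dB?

|G(j4)|_dB ≈ -10.3 dB

Substitute s = j4: numerator = 10 + j8, denominator = 13 + j40.
|G(j4)| = |10 + j8| / |13 + j40| = 12.806 / 42.059 ≈ 0.3045.
In decibels: 20·log₁₀(0.3045) ≈ -10.3 dB.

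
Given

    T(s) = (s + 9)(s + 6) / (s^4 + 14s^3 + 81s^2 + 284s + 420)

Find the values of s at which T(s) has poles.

s = -2 ± 4j, -3, -7

The poles are the roots of the denominator s^4 + 14s^3 + 81s^2 + 284s + 420 = 0.
Trying s = -3: the polynomial evaluates to 0, so (s + 3) is a factor.
Dividing out leaves s^3 + 11s^2 + 48s + 140 = 0.
This factors further as (s^2 + 4s + 20)(s + 7) = 0.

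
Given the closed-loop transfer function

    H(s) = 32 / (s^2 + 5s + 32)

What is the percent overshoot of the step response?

%OS ≈ 21.3%

Comparing s^2 + 5s + 32 to s^2 + 2ζωₙs + ωₙ²: ωₙ = √32 ≈ 5.657 rad/s and ζ = 5/(2·√32) ≈ 0.4419.
%OS = 100·exp(−πζ/√(1−ζ²)) = 100·exp(−π·0.4419/√(1−0.4419²)) ≈ 21.3%.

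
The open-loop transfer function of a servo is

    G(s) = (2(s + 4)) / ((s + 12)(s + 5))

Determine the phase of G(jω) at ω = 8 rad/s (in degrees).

∠G(j8) ≈ -28.25°

At s = j8: numerator = 8 + j16, denominator = -4 + j136.
∠G = ∠num − ∠den = 63.435° − (91.685°) = -28.25°.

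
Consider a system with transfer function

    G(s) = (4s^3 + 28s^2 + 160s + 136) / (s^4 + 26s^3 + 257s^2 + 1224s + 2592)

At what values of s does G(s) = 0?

s = -3 ± 5j, -1

Set the numerator to zero: 4s^3 + 28s^2 + 160s + 136 = 0, i.e. 4·(s^3 + 7s^2 + 40s + 34) = 0.
Factoring: (s^2 + 6s + 34)(s + 1) = 0.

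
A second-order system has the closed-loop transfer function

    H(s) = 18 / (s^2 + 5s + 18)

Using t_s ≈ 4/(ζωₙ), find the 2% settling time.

t_s ≈ 1.600 s

Comparing s^2 + 5s + 18 to s^2 + 2ζωₙs + ωₙ²: ωₙ = √18 ≈ 4.243 rad/s and ζ = 5/(2·√18) ≈ 0.5893.
ζωₙ = 5/2 = 2.5, so t_s ≈ 4/(ζωₙ) = 4/2.5 = 1.600 s.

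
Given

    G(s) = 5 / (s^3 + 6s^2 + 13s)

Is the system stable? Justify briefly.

The denominator s^3 + 6s^2 + 13s factors as s(s^2 + 6s + 13), giving poles at s = 0, -3 ± 2j.
Since the simple pole(s) at s = 0 lie on the jω-axis with none in the right half-plane, the system is marginally stable.

marginally stable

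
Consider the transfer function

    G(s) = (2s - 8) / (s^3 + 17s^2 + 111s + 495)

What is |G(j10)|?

|G(j10)| ≈ 0.01780

Substitute s = j10: numerator = -8 + j20, denominator = -1205 + j110.
|G(j10)| = |-8 + j20| / |-1205 + j110| = 21.541 / 1210.0 ≈ 0.01780.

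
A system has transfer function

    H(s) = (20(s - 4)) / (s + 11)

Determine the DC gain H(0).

Set s = 0: H(0) = (-80) / (11) = -80/11.

H(0) = -80/11 ≈ -7.273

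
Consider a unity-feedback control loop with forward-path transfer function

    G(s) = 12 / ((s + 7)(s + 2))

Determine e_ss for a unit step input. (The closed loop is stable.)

e_ss = 0.5385

G(s) has no poles at the origin.
This is a Type 0 system. Kp = lim_{s→0} G(s) = 12/14 = 6/7.
e_ss = 1/(1 + Kp) = 1/(1 + 6/7) = 7/13 ≈ 0.5385.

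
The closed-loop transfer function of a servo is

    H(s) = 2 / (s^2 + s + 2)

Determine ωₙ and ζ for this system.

Compare the denominator to the standard form s^2 + 2ζωₙs + ωₙ².
ωₙ² = 2, so ωₙ = √2 ≈ 1.414 rad/s.
2ζωₙ = 1, so ζ = 1/(2·√2) ≈ 0.3536.

ωₙ ≈ 1.414 rad/s, ζ ≈ 0.3536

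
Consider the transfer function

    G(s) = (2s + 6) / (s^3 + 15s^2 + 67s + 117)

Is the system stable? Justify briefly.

stable

The denominator s^3 + 15s^2 + 67s + 117 factors as (s^2 + 6s + 13)(s + 9), giving poles at s = -3 + 2j, -3 - 2j, -9.
Since all poles lie strictly in the left half-plane, the system is stable.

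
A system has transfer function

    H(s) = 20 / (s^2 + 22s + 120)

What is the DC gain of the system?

H(0) = 1/6 ≈ 0.1667

Set s = 0: H(0) = (20) / (120) = 1/6.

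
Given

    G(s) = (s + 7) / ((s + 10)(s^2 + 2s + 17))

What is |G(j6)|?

Substitute s = j6: numerator = 7 + j6, denominator = -262 + j6.
|G(j6)| = |7 + j6| / |-262 + j6| = 9.2195 / 262.07 ≈ 0.03518.

|G(j6)| ≈ 0.03518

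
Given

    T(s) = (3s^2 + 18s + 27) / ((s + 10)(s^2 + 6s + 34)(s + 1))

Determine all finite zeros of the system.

s = -3, -3

Set the numerator to zero: 3s^2 + 18s + 27 = 0, i.e. 3·(s^2 + 6s + 9) = 0.
Factoring: (s + 3)^2 = 0.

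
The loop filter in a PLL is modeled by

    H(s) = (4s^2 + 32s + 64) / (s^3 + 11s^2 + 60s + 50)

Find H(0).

H(0) = 32/25 ≈ 1.280

Set s = 0: H(0) = (64) / (50) = 32/25.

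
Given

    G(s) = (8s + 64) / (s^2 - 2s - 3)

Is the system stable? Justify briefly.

unstable

The denominator s^2 - 2s - 3 factors as (s + 1)(s - 3), giving poles at s = -1, 3.
Since the pole(s) at s = 3 lie in the right half-plane, the system is unstable.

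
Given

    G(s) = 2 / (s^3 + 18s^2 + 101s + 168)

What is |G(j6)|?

Substitute s = j6: numerator = 2, denominator = -480 + j390.
|G(j6)| = |2| / |-480 + j390| = 2 / 618.47 ≈ 0.003234.

|G(j6)| ≈ 0.003234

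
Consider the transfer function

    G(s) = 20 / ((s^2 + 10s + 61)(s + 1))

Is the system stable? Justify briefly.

The poles can be read from the denominator factors: s = -5 ± 6j, -1.
Since all poles lie strictly in the left half-plane, the system is stable.

stable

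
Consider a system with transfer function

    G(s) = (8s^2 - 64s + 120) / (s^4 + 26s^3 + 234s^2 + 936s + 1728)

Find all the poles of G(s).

s = -12, -3 + 3j, -3 - 3j, -8

The poles are the roots of the denominator s^4 + 26s^3 + 234s^2 + 936s + 1728 = 0.
Trying s = -12: the polynomial evaluates to 0, so (s + 12) is a factor.
Dividing out leaves s^3 + 14s^2 + 66s + 144 = 0.
This factors further as (s^2 + 6s + 18)(s + 8) = 0.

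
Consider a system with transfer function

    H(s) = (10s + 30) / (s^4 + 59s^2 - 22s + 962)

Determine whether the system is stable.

The denominator s^4 + 59s^2 - 22s + 962 factors as (s^2 - 2s + 26)(s^2 + 2s + 37), giving poles at s = 1 + 5j, 1 - 5j, -1 + 6j, -1 - 6j.
Since the pole(s) at s = 1 ± 5j lie in the right half-plane, the system is unstable.

unstable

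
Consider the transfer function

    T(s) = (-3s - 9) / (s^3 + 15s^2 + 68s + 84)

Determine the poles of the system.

s = -6, -2, -7

The poles are the roots of the denominator s^3 + 15s^2 + 68s + 84 = 0.
Trying s = -6: the polynomial evaluates to 0, so (s + 6) is a factor.
Dividing out leaves s^2 + 9s + 14 = 0.
Factoring the quadratic: (s + 2)(s + 7) = 0.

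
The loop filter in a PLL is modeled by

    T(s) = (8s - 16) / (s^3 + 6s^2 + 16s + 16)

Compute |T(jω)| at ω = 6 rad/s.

Substitute s = j6: numerator = -16 + j48, denominator = -200 - j120.
|T(j6)| = |-16 + j48| / |-200 - j120| = 50.596 / 233.24 ≈ 0.2169.

|T(j6)| ≈ 0.2169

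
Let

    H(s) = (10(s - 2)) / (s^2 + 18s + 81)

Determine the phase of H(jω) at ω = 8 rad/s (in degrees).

∠H(j8) ≈ 20.77°

At s = j8: numerator = -20 + j80, denominator = 17 + j144.
∠H = ∠num − ∠den = 104.04° − (83.267°) = 20.77°.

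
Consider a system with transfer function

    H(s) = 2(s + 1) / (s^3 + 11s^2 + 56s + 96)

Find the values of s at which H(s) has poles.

The poles are the roots of the denominator s^3 + 11s^2 + 56s + 96 = 0.
Trying s = -3: the polynomial evaluates to 0, so (s + 3) is a factor.
Dividing out leaves s^2 + 8s + 32 = 0.
The quadratic formula then gives s = -4 ± 4j.

s = -4 + 4j, -4 - 4j, -3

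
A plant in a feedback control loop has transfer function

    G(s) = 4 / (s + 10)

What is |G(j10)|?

Substitute s = j10: numerator = 4, denominator = 10 + j10.
|G(j10)| = |4| / |10 + j10| = 4 / 14.142 ≈ 0.2828.

|G(j10)| ≈ 0.2828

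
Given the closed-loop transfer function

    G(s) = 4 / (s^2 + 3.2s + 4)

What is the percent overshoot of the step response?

Comparing s^2 + 3.2s + 4 to s^2 + 2ζωₙs + ωₙ²: ωₙ = 2 rad/s and ζ = 3.2/(2·2) = 0.8.
%OS = 100·exp(−πζ/√(1−ζ²)) = 100·exp(−π·0.8/√(1−0.8²)) ≈ 1.52%.

%OS ≈ 1.52%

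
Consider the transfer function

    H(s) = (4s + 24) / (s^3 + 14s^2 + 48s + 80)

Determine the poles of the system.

The poles are the roots of the denominator s^3 + 14s^2 + 48s + 80 = 0.
Trying s = -10: the polynomial evaluates to 0, so (s + 10) is a factor.
Dividing out leaves s^2 + 4s + 8 = 0.
The quadratic formula then gives s = -2 ± 2j.

s = -2 ± 2j, -10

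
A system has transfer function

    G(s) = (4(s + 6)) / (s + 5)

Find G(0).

G(0) = 24/5 ≈ 4.800

At s = 0 each factor (s + a) contributes a and each (s^2 + bs + c) contributes c.
G(0) = 4·(6) / ((5)) = 24/5 = 24/5.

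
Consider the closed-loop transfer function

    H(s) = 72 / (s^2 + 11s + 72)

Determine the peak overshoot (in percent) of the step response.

%OS ≈ 6.90%

Comparing s^2 + 11s + 72 to s^2 + 2ζωₙs + ωₙ²: ωₙ = √72 ≈ 8.485 rad/s and ζ = 11/(2·√72) ≈ 0.6482.
%OS = 100·exp(−πζ/√(1−ζ²)) = 100·exp(−π·0.6482/√(1−0.6482²)) ≈ 6.90%.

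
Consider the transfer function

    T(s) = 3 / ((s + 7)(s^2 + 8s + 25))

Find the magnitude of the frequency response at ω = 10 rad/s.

|T(j10)| ≈ 0.002241

Substitute s = j10: numerator = 3, denominator = -1325 - j190.
|T(j10)| = |3| / |-1325 - j190| = 3 / 1338.6 ≈ 0.002241.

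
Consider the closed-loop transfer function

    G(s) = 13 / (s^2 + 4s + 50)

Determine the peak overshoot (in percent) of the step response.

Comparing s^2 + 4s + 50 to s^2 + 2ζωₙs + ωₙ²: ωₙ = √50 ≈ 7.071 rad/s and ζ = 4/(2·√50) ≈ 0.2828.
%OS = 100·exp(−πζ/√(1−ζ²)) = 100·exp(−π·0.2828/√(1−0.2828²)) ≈ 39.6%.

%OS ≈ 39.6%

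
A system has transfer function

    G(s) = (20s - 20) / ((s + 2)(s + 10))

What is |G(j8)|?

|G(j8)| ≈ 1.527

Substitute s = j8: numerator = -20 + j160, denominator = -44 + j96.
|G(j8)| = |-20 + j160| / |-44 + j96| = 161.25 / 105.60 ≈ 1.527.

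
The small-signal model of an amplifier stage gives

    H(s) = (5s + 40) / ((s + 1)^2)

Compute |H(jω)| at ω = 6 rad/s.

Substitute s = j6: numerator = 40 + j30, denominator = -35 + j12.
|H(j6)| = |40 + j30| / |-35 + j12| = 50 / 37 ≈ 1.351.

|H(j6)| ≈ 1.351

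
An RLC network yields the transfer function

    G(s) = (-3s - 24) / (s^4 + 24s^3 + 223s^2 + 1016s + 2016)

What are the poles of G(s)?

s = -4 + 4j, -4 - 4j, -9, -7

The poles are the roots of the denominator s^4 + 24s^3 + 223s^2 + 1016s + 2016 = 0.
Trying s = -9: the polynomial evaluates to 0, so (s + 9) is a factor.
Dividing out leaves s^3 + 15s^2 + 88s + 224 = 0.
This factors further as (s^2 + 8s + 32)(s + 7) = 0.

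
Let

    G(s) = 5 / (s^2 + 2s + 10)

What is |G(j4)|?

|G(j4)| = 0.5000

Substitute s = j4: numerator = 5, denominator = -6 + j8.
|G(j4)| = |5| / |-6 + j8| = 5 / 10 = 0.5000.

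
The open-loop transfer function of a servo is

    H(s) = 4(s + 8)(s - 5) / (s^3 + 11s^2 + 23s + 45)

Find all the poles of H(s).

s = -1 ± 2j, -9

The poles are the roots of the denominator s^3 + 11s^2 + 23s + 45 = 0.
Trying s = -9: the polynomial evaluates to 0, so (s + 9) is a factor.
Dividing out leaves s^2 + 2s + 5 = 0.
The quadratic formula then gives s = -1 ± 2j.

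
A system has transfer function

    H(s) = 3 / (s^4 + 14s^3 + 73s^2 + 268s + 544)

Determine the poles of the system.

The poles are the roots of the denominator s^4 + 14s^3 + 73s^2 + 268s + 544 = 0.
Trying s = -4: the polynomial evaluates to 0, so (s + 4) is a factor.
Dividing out leaves s^3 + 10s^2 + 33s + 136 = 0.
This factors further as (s^2 + 2s + 17)(s + 8) = 0.

s = -1 + 4j, -1 - 4j, -4, -8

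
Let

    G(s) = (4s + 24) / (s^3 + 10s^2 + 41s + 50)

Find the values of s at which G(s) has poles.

s = -4 ± 3j, -2

The poles are the roots of the denominator s^3 + 10s^2 + 41s + 50 = 0.
Trying s = -2: the polynomial evaluates to 0, so (s + 2) is a factor.
Dividing out leaves s^2 + 8s + 25 = 0.
The quadratic formula then gives s = -4 ± 3j.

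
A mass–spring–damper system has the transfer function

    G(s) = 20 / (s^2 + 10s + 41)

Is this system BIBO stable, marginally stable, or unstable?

The poles can be read from the denominator factors: s = -5 ± 4j.
Since all poles lie strictly in the left half-plane, the system is stable.

stable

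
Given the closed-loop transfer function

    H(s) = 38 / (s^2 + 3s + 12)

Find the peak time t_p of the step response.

Comparing s^2 + 3s + 12 to s^2 + 2ζωₙs + ωₙ²: ωₙ = √12 ≈ 3.464 rad/s and ζ = 3/(2·√12) ≈ 0.4330.
ζωₙ = 3/2 = 1.5, so ω_d = ωₙ√(1−ζ²) = √(ωₙ² − (ζωₙ)²) = √(12 − 1.5²) = √9.75 ≈ 3.122 rad/s.
t_p = π/ω_d = π/3.122 ≈ 1.006 s.

t_p ≈ 1.006 s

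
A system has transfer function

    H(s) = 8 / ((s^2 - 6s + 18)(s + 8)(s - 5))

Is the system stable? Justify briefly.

unstable

The poles can be read from the denominator factors: s = 3 + 3j, 3 - 3j, -8, 5.
Since the pole(s) at s = 3 + 3j, 3 - 3j, 5 lie in the right half-plane, the system is unstable.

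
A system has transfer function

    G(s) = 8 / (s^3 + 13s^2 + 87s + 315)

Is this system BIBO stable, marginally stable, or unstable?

stable

The denominator s^3 + 13s^2 + 87s + 315 factors as (s^2 + 6s + 45)(s + 7), giving poles at s = -3 + 6j, -3 - 6j, -7.
Since all poles lie strictly in the left half-plane, the system is stable.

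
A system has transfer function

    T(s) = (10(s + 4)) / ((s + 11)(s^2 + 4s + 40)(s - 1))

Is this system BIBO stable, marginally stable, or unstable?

The poles can be read from the denominator factors: s = -11, -2 + 6j, -2 - 6j, 1.
Since the pole(s) at s = 1 lie in the right half-plane, the system is unstable.

unstable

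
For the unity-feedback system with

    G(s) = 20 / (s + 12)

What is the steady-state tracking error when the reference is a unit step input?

e_ss = 0.3750

G(s) has no poles at the origin.
This is a Type 0 system. Kp = lim_{s→0} G(s) = 20/12 = 5/3.
e_ss = 1/(1 + Kp) = 1/(1 + 5/3) = 3/8 ≈ 0.3750.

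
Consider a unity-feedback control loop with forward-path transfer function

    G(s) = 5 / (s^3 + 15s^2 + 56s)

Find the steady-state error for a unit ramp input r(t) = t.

e_ss = 11.20

G(s) has one pole at the origin.
This is a Type 1 system. Kv = lim_{s→0} s·G(s) = 5/56.
e_ss = 1/Kv = 1/(5/56) = 56/5 ≈ 11.20.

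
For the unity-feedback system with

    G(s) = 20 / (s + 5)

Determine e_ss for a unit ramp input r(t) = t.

e_ss = ∞

G(s) has no poles at the origin.
This is a Type 0 system; Kv = lim_{s→0} s·G(s) = 0, so the steady-state error for a ramp input is infinite.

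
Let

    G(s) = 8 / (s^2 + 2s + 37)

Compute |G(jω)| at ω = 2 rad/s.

|G(j2)| ≈ 0.2407

Substitute s = j2: numerator = 8, denominator = 33 + j4.
|G(j2)| = |8| / |33 + j4| = 8 / 33.242 ≈ 0.2407.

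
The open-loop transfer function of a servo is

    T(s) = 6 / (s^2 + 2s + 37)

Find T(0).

Set s = 0: T(0) = (6) / (37) = 6/37.

T(0) = 6/37 ≈ 0.1622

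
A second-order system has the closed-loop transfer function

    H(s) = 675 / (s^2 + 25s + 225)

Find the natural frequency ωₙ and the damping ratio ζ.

Compare the denominator to the standard form s^2 + 2ζωₙs + ωₙ².
ωₙ² = 225, so ωₙ = 15 rad/s.
2ζωₙ = 25, so ζ = 25/(2·15) ≈ 0.8333.
With ζ = 0.8333 the response is underdamped.

ωₙ = 15 rad/s, ζ ≈ 0.8333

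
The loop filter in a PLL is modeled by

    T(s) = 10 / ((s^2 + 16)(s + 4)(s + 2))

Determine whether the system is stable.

The poles can be read from the denominator factors: s = ±4j, -4, -2.
Since the simple pole(s) at s = ±4j lie on the jω-axis with none in the right half-plane, the system is marginally stable.

marginally stable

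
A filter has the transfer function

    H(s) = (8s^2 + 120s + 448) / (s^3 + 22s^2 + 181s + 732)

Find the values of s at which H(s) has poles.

s = -5 + 6j, -5 - 6j, -12

The poles are the roots of the denominator s^3 + 22s^2 + 181s + 732 = 0.
Trying s = -12: the polynomial evaluates to 0, so (s + 12) is a factor.
Dividing out leaves s^2 + 10s + 61 = 0.
The quadratic formula then gives s = -5 ± 6j.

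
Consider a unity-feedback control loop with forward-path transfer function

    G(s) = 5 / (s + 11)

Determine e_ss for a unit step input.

e_ss = 0.6875

G(s) has no poles at the origin.
This is a Type 0 system. Kp = lim_{s→0} G(s) = 5/11.
e_ss = 1/(1 + Kp) = 1/(1 + 5/11) = 11/16 ≈ 0.6875.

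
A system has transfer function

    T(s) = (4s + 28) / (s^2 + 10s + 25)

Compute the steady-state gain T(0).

T(0) = 28/25 ≈ 1.120

Set s = 0: T(0) = (28) / (25) = 28/25.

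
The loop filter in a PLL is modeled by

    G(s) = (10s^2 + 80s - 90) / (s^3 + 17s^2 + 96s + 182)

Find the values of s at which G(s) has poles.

The poles are the roots of the denominator s^3 + 17s^2 + 96s + 182 = 0.
Trying s = -7: the polynomial evaluates to 0, so (s + 7) is a factor.
Dividing out leaves s^2 + 10s + 26 = 0.
The quadratic formula then gives s = -5 ± 1j.

s = -5 ± j, -7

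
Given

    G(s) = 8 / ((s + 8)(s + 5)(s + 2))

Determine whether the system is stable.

The poles can be read from the denominator factors: s = -8, -5, -2.
Since all poles lie strictly in the left half-plane, the system is stable.

stable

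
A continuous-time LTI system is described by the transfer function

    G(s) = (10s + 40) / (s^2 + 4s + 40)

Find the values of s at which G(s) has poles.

The poles are the roots of the denominator s^2 + 4s + 40 = 0.
Using the quadratic formula: s = (-4 ± √(-144))/2 = -2 ± 6j.

s = -2 + 6j, -2 - 6j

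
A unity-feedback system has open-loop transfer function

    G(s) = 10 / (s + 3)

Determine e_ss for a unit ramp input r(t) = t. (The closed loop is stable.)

G(s) has no poles at the origin.
This is a Type 0 system; Kv = lim_{s→0} s·G(s) = 0, so the steady-state error for a ramp input is infinite.

e_ss = ∞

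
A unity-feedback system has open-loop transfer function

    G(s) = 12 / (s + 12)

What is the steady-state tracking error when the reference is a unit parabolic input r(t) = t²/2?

e_ss = ∞

G(s) has no poles at the origin.
This is a Type 0 system; Ka = lim_{s→0} s^2·G(s) = 0, so the steady-state error for a parabola input is infinite.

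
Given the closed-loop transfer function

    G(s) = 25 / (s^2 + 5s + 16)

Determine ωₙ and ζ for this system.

Compare the denominator to the standard form s^2 + 2ζωₙs + ωₙ².
ωₙ² = 16, so ωₙ = 4 rad/s.
2ζωₙ = 5, so ζ = 5/(2·4) = 0.625.
With ζ = 0.625 the response is underdamped.

ωₙ = 4 rad/s, ζ = 0.625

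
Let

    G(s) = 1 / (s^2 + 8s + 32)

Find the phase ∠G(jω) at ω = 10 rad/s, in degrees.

∠G(j10) ≈ -130.4°

At s = j10: numerator = 1, denominator = -68 + j80.
∠G = ∠num − ∠den = 0° − (130.36°) = -130.4°.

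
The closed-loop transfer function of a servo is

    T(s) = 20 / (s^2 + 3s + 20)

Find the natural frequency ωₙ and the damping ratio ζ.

Compare the denominator to the standard form s^2 + 2ζωₙs + ωₙ².
ωₙ² = 20, so ωₙ = √20 ≈ 4.472 rad/s.
2ζωₙ = 3, so ζ = 3/(2·√20) ≈ 0.3354.
With ζ = 0.3354 the response is underdamped.

ωₙ ≈ 4.472 rad/s, ζ ≈ 0.3354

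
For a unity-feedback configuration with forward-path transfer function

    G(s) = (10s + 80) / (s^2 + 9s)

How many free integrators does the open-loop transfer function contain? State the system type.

Factor s from the denominator: s^2 + 9s = s·(s + 9).
There is 1 pole at the origin, so the system is Type 1.

Type 1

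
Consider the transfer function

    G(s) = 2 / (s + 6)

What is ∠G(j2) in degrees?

∠G(j2) ≈ -18.43°

At s = j2: numerator = 2, denominator = 6 + j2.
∠G = ∠num − ∠den = 0° − (18.435°) = -18.43°.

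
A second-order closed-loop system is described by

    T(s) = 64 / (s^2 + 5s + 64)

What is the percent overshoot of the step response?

%OS ≈ 35.6%

Comparing s^2 + 5s + 64 to s^2 + 2ζωₙs + ωₙ²: ωₙ = 8 rad/s and ζ = 5/(2·8) = 0.3125.
%OS = 100·exp(−πζ/√(1−ζ²)) = 100·exp(−π·0.3125/√(1−0.3125²)) ≈ 35.6%.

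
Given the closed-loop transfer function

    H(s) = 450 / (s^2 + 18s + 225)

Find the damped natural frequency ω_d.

ω_d = 12 rad/s

Comparing s^2 + 18s + 225 to s^2 + 2ζωₙs + ωₙ²: ωₙ = 15 rad/s and ζ = 18/(2·15) = 0.6.
ζωₙ = 18/2 = 9, so ω_d = ωₙ√(1−ζ²) = √(ωₙ² − (ζωₙ)²) = √(225 − 9²) = √144 = 12 rad/s.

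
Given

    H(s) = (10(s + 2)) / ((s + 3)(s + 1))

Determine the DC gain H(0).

H(0) = 20/3 ≈ 6.667

At s = 0 each factor (s + a) contributes a and each (s^2 + bs + c) contributes c.
H(0) = 10·(2) / ((3) · (1)) = 20/3 = 20/3.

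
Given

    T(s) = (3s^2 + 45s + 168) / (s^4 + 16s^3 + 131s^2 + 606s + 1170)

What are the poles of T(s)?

The poles are the roots of the denominator s^4 + 16s^3 + 131s^2 + 606s + 1170 = 0.
No real roots exist; factor into two real quadratics: (s^2 + 10s + 26)(s^2 + 6s + 45) = 0.
Each quadratic gives a conjugate pair via the quadratic formula.

s = -5 ± j, -3 ± 6j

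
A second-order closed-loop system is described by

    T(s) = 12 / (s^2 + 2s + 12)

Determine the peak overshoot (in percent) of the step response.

%OS ≈ 38.8%

Comparing s^2 + 2s + 12 to s^2 + 2ζωₙs + ωₙ²: ωₙ = √12 ≈ 3.464 rad/s and ζ = 2/(2·√12) ≈ 0.2887.
%OS = 100·exp(−πζ/√(1−ζ²)) = 100·exp(−π·0.2887/√(1−0.2887²)) ≈ 38.8%.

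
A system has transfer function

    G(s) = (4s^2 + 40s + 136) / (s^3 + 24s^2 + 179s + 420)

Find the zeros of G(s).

s = -5 ± 3j

Set the numerator to zero: 4s^2 + 40s + 136 = 0, i.e. 4·(s^2 + 10s + 34) = 0.
Factoring: (s^2 + 10s + 34) = 0.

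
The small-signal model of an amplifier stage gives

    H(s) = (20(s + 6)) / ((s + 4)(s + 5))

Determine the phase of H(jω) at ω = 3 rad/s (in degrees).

At s = j3: numerator = 120 + j60, denominator = 11 + j27.
∠H = ∠num − ∠den = 26.565° − (67.834°) = -41.27°.

∠H(j3) ≈ -41.27°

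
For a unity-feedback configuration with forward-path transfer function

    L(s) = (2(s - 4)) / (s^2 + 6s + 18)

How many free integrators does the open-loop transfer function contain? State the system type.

Type 0

The denominator has no factor of s at the origin — no free integrator — so this is a Type 0 system.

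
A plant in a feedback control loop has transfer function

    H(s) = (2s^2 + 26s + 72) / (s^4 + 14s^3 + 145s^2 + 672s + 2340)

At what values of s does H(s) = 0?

s = -4, -9

Set the numerator to zero: 2s^2 + 26s + 72 = 0, i.e. 2·(s^2 + 13s + 36) = 0.
Factoring: (s + 4)(s + 9) = 0.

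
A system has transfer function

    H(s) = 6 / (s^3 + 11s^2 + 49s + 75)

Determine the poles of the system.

The poles are the roots of the denominator s^3 + 11s^2 + 49s + 75 = 0.
Trying s = -3: the polynomial evaluates to 0, so (s + 3) is a factor.
Dividing out leaves s^2 + 8s + 25 = 0.
The quadratic formula then gives s = -4 ± 3j.

s = -3, -4 ± 3j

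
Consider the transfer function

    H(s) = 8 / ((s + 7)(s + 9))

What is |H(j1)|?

|H(j1)| ≈ 0.1249

Substitute s = j1: numerator = 8, denominator = 62 + j16.
|H(j1)| = |8| / |62 + j16| = 8 / 64.031 ≈ 0.1249.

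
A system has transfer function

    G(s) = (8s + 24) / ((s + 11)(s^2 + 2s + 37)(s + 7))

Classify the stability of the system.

stable

The poles can be read from the denominator factors: s = -11, -1 + 6j, -1 - 6j, -7.
Since all poles lie strictly in the left half-plane, the system is stable.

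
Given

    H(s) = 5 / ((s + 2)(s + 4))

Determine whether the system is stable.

stable

The poles can be read from the denominator factors: s = -2, -4.
Since all poles lie strictly in the left half-plane, the system is stable.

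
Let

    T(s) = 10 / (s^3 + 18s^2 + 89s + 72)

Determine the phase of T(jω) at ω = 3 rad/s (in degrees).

At s = j3: numerator = 10, denominator = -90 + j240.
∠T = ∠num − ∠den = 0° − (110.56°) = -110.6°.

∠T(j3) ≈ -110.6°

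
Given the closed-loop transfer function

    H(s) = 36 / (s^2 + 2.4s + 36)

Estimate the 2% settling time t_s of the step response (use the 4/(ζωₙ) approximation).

Comparing s^2 + 2.4s + 36 to s^2 + 2ζωₙs + ωₙ²: ωₙ = 6 rad/s and ζ = 2.4/(2·6) = 0.2.
ζωₙ = 2.4/2 = 1.2, so t_s ≈ 4/(ζωₙ) = 4/1.2 ≈ 3.333 s.

t_s ≈ 3.333 s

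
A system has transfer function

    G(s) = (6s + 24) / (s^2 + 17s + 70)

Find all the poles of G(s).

s = -10, -7

The poles are the roots of the denominator s^2 + 17s + 70 = 0.
Factoring: (s + 10)(s + 7) = 0, so s = -10 and s = -7.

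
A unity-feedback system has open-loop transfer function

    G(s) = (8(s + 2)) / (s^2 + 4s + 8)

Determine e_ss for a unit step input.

e_ss = 0.3333

G(s) has no poles at the origin.
This is a Type 0 system. Kp = lim_{s→0} G(s) = 16/8 = 2.
e_ss = 1/(1 + Kp) = 1/(1 + 2) = 1/3 ≈ 0.3333.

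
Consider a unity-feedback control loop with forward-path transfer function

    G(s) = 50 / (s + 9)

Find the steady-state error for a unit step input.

G(s) has no poles at the origin.
This is a Type 0 system. Kp = lim_{s→0} G(s) = 50/9.
e_ss = 1/(1 + Kp) = 1/(1 + 50/9) = 9/59 ≈ 0.1525.

e_ss = 0.1525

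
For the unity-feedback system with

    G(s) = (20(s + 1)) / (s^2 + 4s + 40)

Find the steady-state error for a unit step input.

e_ss = 0.6667

G(s) has no poles at the origin.
This is a Type 0 system. Kp = lim_{s→0} G(s) = 20/40 = 1/2.
e_ss = 1/(1 + Kp) = 1/(1 + 1/2) = 2/3 ≈ 0.6667.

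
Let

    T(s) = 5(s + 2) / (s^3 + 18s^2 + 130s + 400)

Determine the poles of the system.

s = -5 ± 5j, -8

The poles are the roots of the denominator s^3 + 18s^2 + 130s + 400 = 0.
Trying s = -8: the polynomial evaluates to 0, so (s + 8) is a factor.
Dividing out leaves s^2 + 10s + 50 = 0.
The quadratic formula then gives s = -5 ± 5j.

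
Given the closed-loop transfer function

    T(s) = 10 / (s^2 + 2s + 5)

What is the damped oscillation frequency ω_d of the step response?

ω_d = 2 rad/s

Comparing s^2 + 2s + 5 to s^2 + 2ζωₙs + ωₙ²: ωₙ = √5 ≈ 2.236 rad/s and ζ = 2/(2·√5) ≈ 0.4472.
ζωₙ = 2/2 = 1, so ω_d = ωₙ√(1−ζ²) = √(ωₙ² − (ζωₙ)²) = √(5 − 1²) = √4 = 2 rad/s.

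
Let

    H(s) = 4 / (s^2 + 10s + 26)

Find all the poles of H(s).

s = -5 + j, -5 - j

The poles are the roots of the denominator s^2 + 10s + 26 = 0.
Using the quadratic formula: s = (-10 ± √(-4))/2 = -5 ± 1j.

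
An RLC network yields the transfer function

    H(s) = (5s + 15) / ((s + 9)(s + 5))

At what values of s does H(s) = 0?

Set the numerator to zero: 5s + 15 = 0, i.e. 5·(s + 3) = 0.
So s = -3.

s = -3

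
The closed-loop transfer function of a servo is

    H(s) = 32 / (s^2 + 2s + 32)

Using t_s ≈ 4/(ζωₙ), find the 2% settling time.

Comparing s^2 + 2s + 32 to s^2 + 2ζωₙs + ωₙ²: ωₙ = √32 ≈ 5.657 rad/s and ζ = 2/(2·√32) ≈ 0.1768.
ζωₙ = 2/2 = 1, so t_s ≈ 4/(ζωₙ) = 4/1 = 4 s.

t_s ≈ 4 s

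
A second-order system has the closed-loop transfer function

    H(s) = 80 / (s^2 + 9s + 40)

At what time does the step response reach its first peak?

Comparing s^2 + 9s + 40 to s^2 + 2ζωₙs + ωₙ²: ωₙ = √40 ≈ 6.325 rad/s and ζ = 9/(2·√40) ≈ 0.7115.
ζωₙ = 9/2 = 4.5, so ω_d = ωₙ√(1−ζ²) = √(ωₙ² − (ζωₙ)²) = √(40 − 4.5²) = √19.75 ≈ 4.444 rad/s.
t_p = π/ω_d = π/4.444 ≈ 0.7069 s.

t_p ≈ 0.7069 s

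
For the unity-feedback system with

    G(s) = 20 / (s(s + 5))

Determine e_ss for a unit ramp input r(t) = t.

G(s) has one pole at the origin.
This is a Type 1 system. Kv = lim_{s→0} s·G(s) = 20/5 = 4.
e_ss = 1/Kv = 1/(4) = 1/4 ≈ 0.2500.

e_ss = 0.2500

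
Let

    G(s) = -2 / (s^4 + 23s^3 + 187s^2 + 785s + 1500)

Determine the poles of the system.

The poles are the roots of the denominator s^4 + 23s^3 + 187s^2 + 785s + 1500 = 0.
Trying s = -5: the polynomial evaluates to 0, so (s + 5) is a factor.
Dividing out leaves s^3 + 18s^2 + 97s + 300 = 0.
This factors further as (s^2 + 6s + 25)(s + 12) = 0.

s = -3 ± 4j, -5, -12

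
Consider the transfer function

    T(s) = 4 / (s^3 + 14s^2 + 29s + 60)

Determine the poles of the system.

The poles are the roots of the denominator s^3 + 14s^2 + 29s + 60 = 0.
Trying s = -12: the polynomial evaluates to 0, so (s + 12) is a factor.
Dividing out leaves s^2 + 2s + 5 = 0.
The quadratic formula then gives s = -1 ± 2j.

s = -1 + 2j, -1 - 2j, -12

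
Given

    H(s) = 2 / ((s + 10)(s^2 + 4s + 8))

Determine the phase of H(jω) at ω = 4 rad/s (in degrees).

∠H(j4) ≈ -138.4°

At s = j4: numerator = 2, denominator = -144 + j128.
∠H = ∠num − ∠den = 0° − (138.37°) = -138.4°.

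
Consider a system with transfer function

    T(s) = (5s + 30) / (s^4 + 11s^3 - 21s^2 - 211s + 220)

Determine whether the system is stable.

The denominator s^4 + 11s^3 - 21s^2 - 211s + 220 factors as (s + 11)(s + 5)(s - 4)(s - 1), giving poles at s = -11, -5, 4, 1.
Since the pole(s) at s = 4, 1 lie in the right half-plane, the system is unstable.

unstable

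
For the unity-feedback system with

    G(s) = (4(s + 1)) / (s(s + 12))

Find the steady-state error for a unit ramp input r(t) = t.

G(s) has one pole at the origin.
This is a Type 1 system. Kv = lim_{s→0} s·G(s) = 4/12 = 1/3.
e_ss = 1/Kv = 1/(1/3) = 3.

e_ss = 3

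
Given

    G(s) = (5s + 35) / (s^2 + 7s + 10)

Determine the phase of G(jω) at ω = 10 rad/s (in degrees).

At s = j10: numerator = 35 + j50, denominator = -90 + j70.
∠G = ∠num − ∠den = 55.008° − (142.13°) = -87.12°.

∠G(j10) ≈ -87.12°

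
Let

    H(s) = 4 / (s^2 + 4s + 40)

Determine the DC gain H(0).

Set s = 0: H(0) = (4) / (40) = 1/10.

H(0) = 1/10 ≈ 0.1000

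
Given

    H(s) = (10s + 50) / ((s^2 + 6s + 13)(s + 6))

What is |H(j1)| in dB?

Substitute s = j1: numerator = 50 + j10, denominator = 66 + j48.
|H(j1)| = |50 + j10| / |66 + j48| = 50.990 / 81.609 ≈ 0.6248.
In decibels: 20·log₁₀(0.6248) ≈ -4.09 dB.

|H(j1)|_dB ≈ -4.09 dB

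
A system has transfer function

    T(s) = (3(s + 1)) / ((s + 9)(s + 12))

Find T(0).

At s = 0 each factor (s + a) contributes a and each (s^2 + bs + c) contributes c.
T(0) = 3·(1) / ((9) · (12)) = 3/108 = 1/36.

T(0) = 1/36 ≈ 0.02778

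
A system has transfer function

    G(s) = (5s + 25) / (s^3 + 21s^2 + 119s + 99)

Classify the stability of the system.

The denominator s^3 + 21s^2 + 119s + 99 factors as (s + 1)(s + 11)(s + 9), giving poles at s = -1, -11, -9.
Since all poles lie strictly in the left half-plane, the system is stable.

stable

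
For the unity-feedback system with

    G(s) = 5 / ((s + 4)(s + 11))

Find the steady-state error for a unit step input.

G(s) has no poles at the origin.
This is a Type 0 system. Kp = lim_{s→0} G(s) = 5/44.
e_ss = 1/(1 + Kp) = 1/(1 + 5/44) = 44/49 ≈ 0.8980.

e_ss = 0.8980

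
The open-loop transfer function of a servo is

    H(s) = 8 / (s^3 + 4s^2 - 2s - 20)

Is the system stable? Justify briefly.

The denominator s^3 + 4s^2 - 2s - 20 factors as (s^2 + 6s + 10)(s - 2), giving poles at s = -3 + j, -3 - j, 2.
Since the pole(s) at s = 2 lie in the right half-plane, the system is unstable.

unstable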